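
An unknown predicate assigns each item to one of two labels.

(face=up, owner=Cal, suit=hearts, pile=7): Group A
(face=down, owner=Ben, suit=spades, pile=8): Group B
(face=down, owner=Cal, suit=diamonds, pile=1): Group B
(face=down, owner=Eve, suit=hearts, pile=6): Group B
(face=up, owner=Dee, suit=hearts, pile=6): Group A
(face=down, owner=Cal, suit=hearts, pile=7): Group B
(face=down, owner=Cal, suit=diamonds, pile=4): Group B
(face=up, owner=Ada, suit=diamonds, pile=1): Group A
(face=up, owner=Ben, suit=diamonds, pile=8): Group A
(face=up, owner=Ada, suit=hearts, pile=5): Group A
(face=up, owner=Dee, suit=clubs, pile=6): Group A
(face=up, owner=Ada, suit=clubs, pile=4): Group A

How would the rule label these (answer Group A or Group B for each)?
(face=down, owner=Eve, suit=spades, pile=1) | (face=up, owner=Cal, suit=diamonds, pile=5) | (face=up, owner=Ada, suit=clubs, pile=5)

Group B, Group A, Group A

The common property of the 'Group A' items is: face is up. No 'Group B' item has it.
Group B: (face=down, owner=Eve, suit=spades, pile=1), since face is down. Group A: (face=up, owner=Cal, suit=diamonds, pile=5), since face is up. Group A: (face=up, owner=Ada, suit=clubs, pile=5), since face is up.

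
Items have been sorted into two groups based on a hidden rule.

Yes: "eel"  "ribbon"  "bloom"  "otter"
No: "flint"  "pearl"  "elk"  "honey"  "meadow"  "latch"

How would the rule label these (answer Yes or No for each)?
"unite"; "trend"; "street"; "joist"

No, No, Yes, No

Every 'Yes' example satisfies: has a double letter. None of the 'No' examples do.
"unite": no doubled letter, doesn't match → No. "trend": no doubled letter, doesn't match → No. "street": 'ee' doubled, has this property → Yes. "joist": no doubled letter, doesn't match → No.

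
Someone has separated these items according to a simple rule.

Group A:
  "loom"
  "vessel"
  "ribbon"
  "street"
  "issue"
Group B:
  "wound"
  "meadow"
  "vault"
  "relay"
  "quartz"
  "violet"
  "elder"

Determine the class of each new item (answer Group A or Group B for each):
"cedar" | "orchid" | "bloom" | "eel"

Group B, Group B, Group A, Group A

The rule appears to be: has a double letter.
"cedar": no doubled letter, fails the rule → Group B. "orchid": no doubled letter, fails the rule → Group B. "bloom": 'oo' doubled, passes → Group A. "eel": 'ee' doubled, passes → Group A.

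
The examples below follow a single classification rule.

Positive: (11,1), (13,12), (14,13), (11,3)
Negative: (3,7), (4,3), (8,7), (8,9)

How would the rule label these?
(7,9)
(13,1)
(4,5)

A rule that fits every label: first ≥ 9 — true of each 'Positive' example, false of each 'Negative' one.
(7,9) → first 7 → Negative.
(13,1) → first 13 → Positive.
(4,5) → first 4 → Negative.

Negative, Positive, Negative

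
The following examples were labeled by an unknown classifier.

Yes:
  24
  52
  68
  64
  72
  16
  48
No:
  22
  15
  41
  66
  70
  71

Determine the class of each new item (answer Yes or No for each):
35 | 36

The simplest hypothesis consistent with all the labels is: multiple of 4.

No, Yes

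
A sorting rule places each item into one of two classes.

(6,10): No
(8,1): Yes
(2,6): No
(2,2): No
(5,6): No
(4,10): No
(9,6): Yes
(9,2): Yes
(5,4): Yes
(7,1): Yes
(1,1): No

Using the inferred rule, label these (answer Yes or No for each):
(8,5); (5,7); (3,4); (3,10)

Every 'Yes' example satisfies: first > second. None of the 'No' examples do.

Yes, No, No, No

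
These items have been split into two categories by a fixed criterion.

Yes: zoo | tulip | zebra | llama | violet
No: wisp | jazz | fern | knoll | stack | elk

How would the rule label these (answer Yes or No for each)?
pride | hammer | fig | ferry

'Yes' ⟺ has ≥ 2 vowels.
pride: 2 vowels, has this property → Yes. hammer: 2 vowels, has this property → Yes. fig: 1 vowel, does not satisfy this → No. ferry: 1 vowel, does not satisfy this → No.

Yes, Yes, No, No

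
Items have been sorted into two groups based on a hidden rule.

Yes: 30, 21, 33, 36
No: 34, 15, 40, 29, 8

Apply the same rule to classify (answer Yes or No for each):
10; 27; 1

A rule that fits every label: multiple of 3 AND at least 21 — true of each 'Yes' example, false of each 'No' one.
10 → 10 = 3·3 + 1, 10 < 21 → No.
27 → 27 = 3·9, 27 ≥ 21 → Yes.
1 → 1 = 3·0 + 1, 1 < 21 → No.

No, Yes, No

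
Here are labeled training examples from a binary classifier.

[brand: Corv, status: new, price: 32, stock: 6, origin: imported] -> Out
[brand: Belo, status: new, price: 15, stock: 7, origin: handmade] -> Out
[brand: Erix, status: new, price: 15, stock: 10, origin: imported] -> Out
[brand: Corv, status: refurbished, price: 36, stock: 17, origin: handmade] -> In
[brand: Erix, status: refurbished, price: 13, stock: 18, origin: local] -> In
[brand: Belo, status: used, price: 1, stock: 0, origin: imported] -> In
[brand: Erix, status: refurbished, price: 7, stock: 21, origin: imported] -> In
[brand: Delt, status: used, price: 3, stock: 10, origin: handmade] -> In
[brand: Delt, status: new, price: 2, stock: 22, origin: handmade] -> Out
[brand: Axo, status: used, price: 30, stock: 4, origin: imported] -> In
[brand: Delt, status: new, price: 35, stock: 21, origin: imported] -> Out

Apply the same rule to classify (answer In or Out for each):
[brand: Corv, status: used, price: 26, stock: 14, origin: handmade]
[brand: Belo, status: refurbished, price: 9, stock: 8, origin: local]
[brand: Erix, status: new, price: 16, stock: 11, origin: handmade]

In, In, Out

The common property of the 'In' items is: status is not new. No 'Out' item has it.
In: [brand: Corv, status: used, price: 26, stock: 14, origin: handmade], since status is used. In: [brand: Belo, status: refurbished, price: 9, stock: 8, origin: local], since status is refurbished. Out: [brand: Erix, status: new, price: 16, stock: 11, origin: handmade], since status is new.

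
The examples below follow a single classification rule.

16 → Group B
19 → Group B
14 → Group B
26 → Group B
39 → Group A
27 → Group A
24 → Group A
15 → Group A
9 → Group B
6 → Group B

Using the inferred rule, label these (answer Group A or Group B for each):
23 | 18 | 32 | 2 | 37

Group B, Group A, Group B, Group B, Group B

A rule that fits every label: multiple of 3 AND at least 14 — true of each 'Group A' example, false of each 'Group B' one.
23: Group B (23 = 3·7 + 2, 23 ≥ 14).
18: Group A (18 = 3·6, 18 ≥ 14).
32: Group B (32 = 3·10 + 2, 32 ≥ 14).
2: Group B (2 = 3·0 + 2, 2 < 14).
37: Group B (37 = 3·12 + 1, 37 ≥ 14).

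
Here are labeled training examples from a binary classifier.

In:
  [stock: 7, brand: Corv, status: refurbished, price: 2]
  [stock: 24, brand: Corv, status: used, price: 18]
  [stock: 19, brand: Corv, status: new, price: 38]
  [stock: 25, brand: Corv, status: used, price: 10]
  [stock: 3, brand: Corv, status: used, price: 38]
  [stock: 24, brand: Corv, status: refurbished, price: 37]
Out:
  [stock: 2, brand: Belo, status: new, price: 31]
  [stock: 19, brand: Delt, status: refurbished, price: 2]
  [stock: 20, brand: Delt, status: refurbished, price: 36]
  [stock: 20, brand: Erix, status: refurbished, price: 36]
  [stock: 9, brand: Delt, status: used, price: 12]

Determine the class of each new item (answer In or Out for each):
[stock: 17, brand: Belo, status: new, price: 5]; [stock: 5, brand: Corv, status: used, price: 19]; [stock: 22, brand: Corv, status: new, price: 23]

Out, In, In

One predicate separates the groups cleanly: brand is Corv.
[stock: 17, brand: Belo, status: new, price: 5]: brand is Belo — fails the rule, so Out. [stock: 5, brand: Corv, status: used, price: 19]: brand is Corv — satisfies this, so In. [stock: 22, brand: Corv, status: new, price: 23]: brand is Corv — satisfies this, so In.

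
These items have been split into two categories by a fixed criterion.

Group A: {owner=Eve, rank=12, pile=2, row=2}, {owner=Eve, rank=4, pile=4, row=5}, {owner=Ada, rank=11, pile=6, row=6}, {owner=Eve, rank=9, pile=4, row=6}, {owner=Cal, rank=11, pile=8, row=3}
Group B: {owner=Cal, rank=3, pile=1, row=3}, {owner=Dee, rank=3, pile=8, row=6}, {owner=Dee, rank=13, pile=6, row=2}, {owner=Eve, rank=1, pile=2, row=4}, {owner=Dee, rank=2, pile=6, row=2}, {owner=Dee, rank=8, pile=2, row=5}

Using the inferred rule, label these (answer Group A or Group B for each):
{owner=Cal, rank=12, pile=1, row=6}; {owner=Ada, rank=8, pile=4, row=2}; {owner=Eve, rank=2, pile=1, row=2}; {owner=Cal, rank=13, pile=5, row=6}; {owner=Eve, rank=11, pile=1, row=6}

Group A, Group A, Group B, Group A, Group A

The common property of the 'Group A' items is: owner is not Dee AND rank ≥ 4. No 'Group B' item has it.
{owner=Cal, rank=12, pile=1, row=6} → owner is Cal, rank = 12 → Group A. {owner=Ada, rank=8, pile=4, row=2} → owner is Ada, rank = 8 → Group A. {owner=Eve, rank=2, pile=1, row=2} → owner is Eve, rank = 2 → Group B. {owner=Cal, rank=13, pile=5, row=6} → owner is Cal, rank = 13 → Group A. {owner=Eve, rank=11, pile=1, row=6} → owner is Eve, rank = 11 → Group A.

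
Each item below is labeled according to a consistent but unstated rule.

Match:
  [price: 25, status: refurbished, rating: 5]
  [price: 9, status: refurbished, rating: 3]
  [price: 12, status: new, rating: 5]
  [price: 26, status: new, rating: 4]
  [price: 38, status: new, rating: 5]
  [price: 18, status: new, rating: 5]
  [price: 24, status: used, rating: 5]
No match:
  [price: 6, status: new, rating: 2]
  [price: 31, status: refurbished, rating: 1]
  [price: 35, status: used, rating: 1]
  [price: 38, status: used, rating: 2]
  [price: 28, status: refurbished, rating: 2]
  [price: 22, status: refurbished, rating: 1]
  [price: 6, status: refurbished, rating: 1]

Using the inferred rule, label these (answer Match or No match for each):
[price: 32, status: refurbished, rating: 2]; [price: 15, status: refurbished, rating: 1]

No match, No match

The rule appears to be: rating ≥ 3.
[price: 32, status: refurbished, rating: 2]: No match (rating = 2). [price: 15, status: refurbished, rating: 1]: No match (rating = 1).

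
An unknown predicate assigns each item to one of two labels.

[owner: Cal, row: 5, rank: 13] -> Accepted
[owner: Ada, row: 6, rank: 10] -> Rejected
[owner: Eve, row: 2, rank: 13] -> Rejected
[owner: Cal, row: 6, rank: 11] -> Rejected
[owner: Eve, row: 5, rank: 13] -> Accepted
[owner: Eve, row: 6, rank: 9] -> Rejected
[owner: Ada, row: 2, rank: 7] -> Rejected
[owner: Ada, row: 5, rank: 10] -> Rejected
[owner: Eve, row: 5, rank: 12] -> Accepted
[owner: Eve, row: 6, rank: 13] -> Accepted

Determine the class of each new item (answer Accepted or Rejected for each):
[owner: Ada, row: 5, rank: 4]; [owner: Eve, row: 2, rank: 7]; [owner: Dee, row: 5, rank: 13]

Rule: rank ≥ 12 AND row ≥ 5. This holds for each 'Accepted' example and fails for each 'Rejected' one.

Rejected, Rejected, Accepted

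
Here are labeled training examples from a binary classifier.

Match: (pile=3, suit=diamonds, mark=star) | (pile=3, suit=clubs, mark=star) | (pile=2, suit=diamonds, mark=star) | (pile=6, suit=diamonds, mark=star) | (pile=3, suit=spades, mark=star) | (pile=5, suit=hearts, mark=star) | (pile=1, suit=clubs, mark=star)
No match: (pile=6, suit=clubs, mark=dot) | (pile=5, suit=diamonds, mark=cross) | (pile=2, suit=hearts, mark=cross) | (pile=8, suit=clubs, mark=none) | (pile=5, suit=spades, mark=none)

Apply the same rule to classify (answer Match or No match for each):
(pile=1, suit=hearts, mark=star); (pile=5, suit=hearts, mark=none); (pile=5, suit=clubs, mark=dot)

Rule: mark is star. This holds for each 'Match' example and fails for each 'No match' one.
(pile=1, suit=hearts, mark=star) — mark is star, hence Match. (pile=5, suit=hearts, mark=none) — mark is none, hence No match. (pile=5, suit=clubs, mark=dot) — mark is dot, hence No match.

Match, No match, No match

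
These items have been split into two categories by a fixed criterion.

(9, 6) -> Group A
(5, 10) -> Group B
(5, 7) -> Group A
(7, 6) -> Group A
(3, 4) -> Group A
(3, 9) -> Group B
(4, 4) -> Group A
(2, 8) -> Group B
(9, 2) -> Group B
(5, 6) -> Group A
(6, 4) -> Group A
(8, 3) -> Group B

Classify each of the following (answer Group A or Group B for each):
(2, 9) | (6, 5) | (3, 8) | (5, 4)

Group B, Group A, Group B, Group A

A rule that fits every label: |first − second| ≤ 3 — true of each 'Group A' example, false of each 'Group B' one.
Group B: (2, 9), since |2−9| = 7.
Group A: (6, 5), since |6−5| = 1.
Group B: (3, 8), since |3−8| = 5.
Group A: (5, 4), since |5−4| = 1.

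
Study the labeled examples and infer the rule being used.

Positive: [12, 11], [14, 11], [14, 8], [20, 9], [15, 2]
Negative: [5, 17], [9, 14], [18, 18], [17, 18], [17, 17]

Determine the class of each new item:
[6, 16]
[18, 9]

Negative, Positive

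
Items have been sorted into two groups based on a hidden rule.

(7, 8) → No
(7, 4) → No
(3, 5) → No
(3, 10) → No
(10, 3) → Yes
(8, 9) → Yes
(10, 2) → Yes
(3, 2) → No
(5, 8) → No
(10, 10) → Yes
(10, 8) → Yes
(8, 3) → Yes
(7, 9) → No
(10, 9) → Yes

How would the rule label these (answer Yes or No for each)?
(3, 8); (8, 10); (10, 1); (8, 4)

No, Yes, Yes, Yes

Every 'Yes' example satisfies: first is even. None of the 'No' examples do.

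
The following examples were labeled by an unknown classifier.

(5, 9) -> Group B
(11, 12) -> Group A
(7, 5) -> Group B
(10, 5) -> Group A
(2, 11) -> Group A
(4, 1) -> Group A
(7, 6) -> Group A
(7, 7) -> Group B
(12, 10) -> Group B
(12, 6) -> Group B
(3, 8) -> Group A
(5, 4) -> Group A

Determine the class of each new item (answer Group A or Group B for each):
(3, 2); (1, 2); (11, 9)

Group A, Group A, Group B

Every 'Group A' example satisfies: sum is odd. None of the 'Group B' examples do.
(3, 2): Group A (3+2 = 5). (1, 2): Group A (1+2 = 3). (11, 9): Group B (11+9 = 20).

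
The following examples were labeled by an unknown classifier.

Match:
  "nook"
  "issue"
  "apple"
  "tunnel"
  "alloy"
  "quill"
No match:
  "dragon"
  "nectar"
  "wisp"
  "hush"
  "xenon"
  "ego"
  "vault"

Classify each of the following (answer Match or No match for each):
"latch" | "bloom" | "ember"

No match, Match, No match

Every 'Match' example satisfies: has a double letter. None of the 'No match' examples do.
No match: "latch", since no doubled letter.
Match: "bloom", since 'oo' doubled.
No match: "ember", since no doubled letter.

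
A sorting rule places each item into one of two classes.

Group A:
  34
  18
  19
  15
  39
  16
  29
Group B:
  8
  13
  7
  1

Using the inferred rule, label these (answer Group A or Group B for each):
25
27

Group A, Group A

'Group A' ⟺ at least 15.
25 — 25 ≥ 15, hence Group A.
27 — 27 ≥ 15, hence Group A.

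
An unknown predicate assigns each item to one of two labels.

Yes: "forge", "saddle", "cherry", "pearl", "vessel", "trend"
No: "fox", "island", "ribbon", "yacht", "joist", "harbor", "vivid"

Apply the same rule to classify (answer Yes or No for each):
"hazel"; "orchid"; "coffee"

Yes, No, Yes

'Yes' ⟺ contains 'e'.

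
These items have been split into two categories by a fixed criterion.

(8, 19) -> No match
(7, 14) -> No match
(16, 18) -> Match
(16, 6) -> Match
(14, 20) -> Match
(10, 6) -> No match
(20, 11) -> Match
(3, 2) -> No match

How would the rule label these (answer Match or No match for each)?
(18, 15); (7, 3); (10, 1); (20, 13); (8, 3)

Match, No match, No match, Match, No match

A rule that fits every label: first ≥ 11 — true of each 'Match' example, false of each 'No match' one.
(18, 15): first 18 — passes, so Match.
(7, 3): first 7 — fails the rule, so No match.
(10, 1): first 10 — fails the rule, so No match.
(20, 13): first 20 — passes, so Match.
(8, 3): first 8 — fails the rule, so No match.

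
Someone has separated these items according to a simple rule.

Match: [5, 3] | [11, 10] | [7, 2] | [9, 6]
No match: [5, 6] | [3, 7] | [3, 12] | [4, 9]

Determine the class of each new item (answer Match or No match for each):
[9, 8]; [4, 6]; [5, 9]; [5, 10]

Match, No match, No match, No match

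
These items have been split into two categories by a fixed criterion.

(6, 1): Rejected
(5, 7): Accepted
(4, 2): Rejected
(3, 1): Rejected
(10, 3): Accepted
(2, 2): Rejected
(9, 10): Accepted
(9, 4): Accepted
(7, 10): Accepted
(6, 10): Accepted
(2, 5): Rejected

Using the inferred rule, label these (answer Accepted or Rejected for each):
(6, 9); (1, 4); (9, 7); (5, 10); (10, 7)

Accepted, Rejected, Accepted, Accepted, Accepted

Every 'Accepted' example satisfies: sum ≥ 12. None of the 'Rejected' examples do.
(6, 9): 6+9 = 15 — checks out, so Accepted.
(1, 4): 1+4 = 5 — does not pass, so Rejected.
(9, 7): 9+7 = 16 — checks out, so Accepted.
(5, 10): 5+10 = 15 — checks out, so Accepted.
(10, 7): 10+7 = 17 — checks out, so Accepted.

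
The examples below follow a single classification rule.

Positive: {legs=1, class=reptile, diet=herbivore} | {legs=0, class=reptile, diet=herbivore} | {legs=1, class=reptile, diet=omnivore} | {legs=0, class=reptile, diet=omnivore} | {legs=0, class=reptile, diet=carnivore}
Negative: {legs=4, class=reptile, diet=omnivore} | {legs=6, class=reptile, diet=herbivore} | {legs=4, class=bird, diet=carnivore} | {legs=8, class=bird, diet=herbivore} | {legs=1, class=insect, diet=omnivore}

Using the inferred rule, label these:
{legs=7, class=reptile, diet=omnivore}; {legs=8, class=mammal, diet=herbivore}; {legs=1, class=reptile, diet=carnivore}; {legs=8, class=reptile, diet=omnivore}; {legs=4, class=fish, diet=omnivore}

The distinguishing property — class is reptile AND legs ≤ 1 — holds for all the 'Positive' cases and none of the 'Negative' cases.
{legs=7, class=reptile, diet=omnivore} — class is reptile, legs = 7, hence Negative.
{legs=8, class=mammal, diet=herbivore} — class is mammal, legs = 8, hence Negative.
{legs=1, class=reptile, diet=carnivore} — class is reptile, legs = 1, hence Positive.
{legs=8, class=reptile, diet=omnivore} — class is reptile, legs = 8, hence Negative.
{legs=4, class=fish, diet=omnivore} — class is fish, legs = 4, hence Negative.

Negative, Negative, Positive, Negative, Negative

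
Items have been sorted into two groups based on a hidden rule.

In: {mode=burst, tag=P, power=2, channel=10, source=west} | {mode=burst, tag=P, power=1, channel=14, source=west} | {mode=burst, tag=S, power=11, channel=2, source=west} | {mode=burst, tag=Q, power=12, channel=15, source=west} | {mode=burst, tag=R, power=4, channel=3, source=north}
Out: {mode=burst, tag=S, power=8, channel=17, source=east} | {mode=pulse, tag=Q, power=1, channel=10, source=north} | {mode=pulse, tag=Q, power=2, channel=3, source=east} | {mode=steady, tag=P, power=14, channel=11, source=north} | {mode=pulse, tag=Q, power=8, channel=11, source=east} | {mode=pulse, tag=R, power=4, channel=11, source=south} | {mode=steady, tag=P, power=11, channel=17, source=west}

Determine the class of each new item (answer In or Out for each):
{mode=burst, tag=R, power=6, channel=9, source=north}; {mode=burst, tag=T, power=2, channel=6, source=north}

In, In

'In' ⟺ mode is burst AND channel ≤ 15.
{mode=burst, tag=R, power=6, channel=9, source=north}: mode is burst, channel = 9, has this property → In.
{mode=burst, tag=T, power=2, channel=6, source=north}: mode is burst, channel = 6, has this property → In.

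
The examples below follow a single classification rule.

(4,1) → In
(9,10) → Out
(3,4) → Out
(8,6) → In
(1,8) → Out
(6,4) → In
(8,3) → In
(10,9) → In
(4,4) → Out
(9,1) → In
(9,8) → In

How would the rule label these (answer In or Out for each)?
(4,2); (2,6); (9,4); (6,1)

The common property of the 'In' items is: first > second. No 'Out' item has it.
(4,2) → 4 > 2 → In.
(2,6) → 2 < 6 → Out.
(9,4) → 9 > 4 → In.
(6,1) → 6 > 1 → In.

In, Out, In, In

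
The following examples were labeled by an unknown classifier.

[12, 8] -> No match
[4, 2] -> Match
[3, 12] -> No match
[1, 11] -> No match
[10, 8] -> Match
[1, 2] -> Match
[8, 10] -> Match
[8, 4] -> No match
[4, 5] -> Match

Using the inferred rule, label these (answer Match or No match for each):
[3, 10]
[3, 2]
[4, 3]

No match, Match, Match

The classifier is using: |first − second| ≤ 2.
[3, 10] — |3−10| = 7, hence No match. [3, 2] — |3−2| = 1, hence Match. [4, 3] — |4−3| = 1, hence Match.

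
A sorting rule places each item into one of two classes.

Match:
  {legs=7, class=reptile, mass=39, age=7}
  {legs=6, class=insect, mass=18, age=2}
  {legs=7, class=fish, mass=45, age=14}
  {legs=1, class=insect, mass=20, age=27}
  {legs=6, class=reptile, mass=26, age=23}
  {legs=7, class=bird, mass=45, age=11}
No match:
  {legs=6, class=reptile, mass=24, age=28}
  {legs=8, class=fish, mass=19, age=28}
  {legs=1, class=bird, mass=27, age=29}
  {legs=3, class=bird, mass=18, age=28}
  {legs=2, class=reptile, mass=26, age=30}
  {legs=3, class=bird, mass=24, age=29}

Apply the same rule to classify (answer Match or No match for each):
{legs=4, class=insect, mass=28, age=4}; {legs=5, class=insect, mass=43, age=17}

The pattern is that an item is 'Match' exactly when: age ≤ 27.
{legs=4, class=insect, mass=28, age=4}: age = 4 — has this property, so Match.
{legs=5, class=insect, mass=43, age=17}: age = 17 — has this property, so Match.

Match, Match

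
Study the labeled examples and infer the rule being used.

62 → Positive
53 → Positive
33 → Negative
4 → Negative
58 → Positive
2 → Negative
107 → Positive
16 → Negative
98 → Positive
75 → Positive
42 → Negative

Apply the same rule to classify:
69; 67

One predicate separates the groups cleanly: at least 53.

Positive, Positive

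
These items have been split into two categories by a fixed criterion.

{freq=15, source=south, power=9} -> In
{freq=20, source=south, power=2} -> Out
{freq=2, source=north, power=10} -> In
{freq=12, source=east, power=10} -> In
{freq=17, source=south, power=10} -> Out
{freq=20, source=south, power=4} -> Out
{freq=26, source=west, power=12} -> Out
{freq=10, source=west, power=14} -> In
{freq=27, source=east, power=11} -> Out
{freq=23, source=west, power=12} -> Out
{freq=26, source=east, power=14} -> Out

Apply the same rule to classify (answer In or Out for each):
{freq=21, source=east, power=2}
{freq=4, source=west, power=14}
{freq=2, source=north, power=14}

A rule that fits every label: freq ≤ 15 — true of each 'In' example, false of each 'Out' one.

Out, In, In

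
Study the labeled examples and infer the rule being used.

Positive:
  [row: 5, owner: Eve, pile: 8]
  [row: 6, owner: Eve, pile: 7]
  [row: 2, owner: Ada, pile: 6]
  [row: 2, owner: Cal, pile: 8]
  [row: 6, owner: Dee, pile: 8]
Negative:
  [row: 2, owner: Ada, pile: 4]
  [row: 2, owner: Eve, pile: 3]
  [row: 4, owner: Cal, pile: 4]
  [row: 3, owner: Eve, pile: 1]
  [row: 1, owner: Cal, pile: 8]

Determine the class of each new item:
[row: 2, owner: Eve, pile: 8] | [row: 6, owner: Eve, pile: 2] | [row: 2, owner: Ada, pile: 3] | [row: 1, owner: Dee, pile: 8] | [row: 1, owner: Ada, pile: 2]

The pattern is that an item is 'Positive' exactly when: pile ≥ 6 AND row ≥ 2.
[row: 2, owner: Eve, pile: 8]: pile = 8, row = 2 — checks out, so Positive.
[row: 6, owner: Eve, pile: 2]: pile = 2, row = 6 — fails the rule, so Negative.
[row: 2, owner: Ada, pile: 3]: pile = 3, row = 2 — fails the rule, so Negative.
[row: 1, owner: Dee, pile: 8]: pile = 8, row = 1 — fails the rule, so Negative.
[row: 1, owner: Ada, pile: 2]: pile = 2, row = 1 — fails the rule, so Negative.

Positive, Negative, Negative, Negative, Negative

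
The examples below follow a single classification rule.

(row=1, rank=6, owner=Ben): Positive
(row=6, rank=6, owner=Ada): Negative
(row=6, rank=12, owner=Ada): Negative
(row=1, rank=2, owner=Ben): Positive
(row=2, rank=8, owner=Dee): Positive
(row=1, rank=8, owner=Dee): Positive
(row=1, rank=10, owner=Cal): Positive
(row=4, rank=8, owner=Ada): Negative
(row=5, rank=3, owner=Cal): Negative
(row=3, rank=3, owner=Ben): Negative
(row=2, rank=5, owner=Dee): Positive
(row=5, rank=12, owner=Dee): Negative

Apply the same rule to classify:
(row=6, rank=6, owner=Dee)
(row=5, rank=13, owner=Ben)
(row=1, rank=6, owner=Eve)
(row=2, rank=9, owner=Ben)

Negative, Negative, Positive, Positive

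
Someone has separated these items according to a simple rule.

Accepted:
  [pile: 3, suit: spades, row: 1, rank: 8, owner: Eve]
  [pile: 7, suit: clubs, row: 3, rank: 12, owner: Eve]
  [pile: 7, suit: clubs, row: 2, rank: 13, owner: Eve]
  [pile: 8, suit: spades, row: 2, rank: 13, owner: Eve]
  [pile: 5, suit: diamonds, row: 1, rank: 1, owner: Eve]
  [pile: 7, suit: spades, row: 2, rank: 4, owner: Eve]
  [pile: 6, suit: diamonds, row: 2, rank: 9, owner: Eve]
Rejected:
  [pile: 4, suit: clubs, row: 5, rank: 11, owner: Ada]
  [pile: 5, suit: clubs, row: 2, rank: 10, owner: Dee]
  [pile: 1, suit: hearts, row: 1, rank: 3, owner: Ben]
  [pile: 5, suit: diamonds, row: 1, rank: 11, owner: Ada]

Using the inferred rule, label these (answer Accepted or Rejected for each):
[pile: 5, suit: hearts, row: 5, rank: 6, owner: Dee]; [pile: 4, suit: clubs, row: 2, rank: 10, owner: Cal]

A rule that fits every label: owner is Eve — true of each 'Accepted' example, false of each 'Rejected' one.
[pile: 5, suit: hearts, row: 5, rank: 6, owner: Dee]: owner is Dee — does not fit, so Rejected.
[pile: 4, suit: clubs, row: 2, rank: 10, owner: Cal]: owner is Cal — does not fit, so Rejected.

Rejected, Rejected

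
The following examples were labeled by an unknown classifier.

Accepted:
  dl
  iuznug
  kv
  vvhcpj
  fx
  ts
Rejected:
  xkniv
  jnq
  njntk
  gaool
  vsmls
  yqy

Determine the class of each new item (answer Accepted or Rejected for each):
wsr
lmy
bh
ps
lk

Rejected, Rejected, Accepted, Accepted, Accepted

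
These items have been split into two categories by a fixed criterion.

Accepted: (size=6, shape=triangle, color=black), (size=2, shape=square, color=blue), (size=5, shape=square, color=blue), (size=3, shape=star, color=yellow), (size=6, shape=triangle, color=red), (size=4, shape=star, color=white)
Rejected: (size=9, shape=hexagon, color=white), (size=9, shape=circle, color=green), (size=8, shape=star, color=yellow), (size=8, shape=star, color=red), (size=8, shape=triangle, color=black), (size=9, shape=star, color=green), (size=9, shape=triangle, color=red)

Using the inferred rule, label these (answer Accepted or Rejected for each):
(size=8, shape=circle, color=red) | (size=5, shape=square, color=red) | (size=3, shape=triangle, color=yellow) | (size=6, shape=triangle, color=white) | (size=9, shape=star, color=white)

Rejected, Accepted, Accepted, Accepted, Rejected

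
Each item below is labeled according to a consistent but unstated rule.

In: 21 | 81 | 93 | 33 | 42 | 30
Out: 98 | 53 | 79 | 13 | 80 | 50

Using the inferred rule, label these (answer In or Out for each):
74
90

Out, In

One predicate separates the groups cleanly: multiple of 3.
74: 74 = 3·24 + 2, fails the rule → Out. 90: 90 = 3·30, meets the rule → In.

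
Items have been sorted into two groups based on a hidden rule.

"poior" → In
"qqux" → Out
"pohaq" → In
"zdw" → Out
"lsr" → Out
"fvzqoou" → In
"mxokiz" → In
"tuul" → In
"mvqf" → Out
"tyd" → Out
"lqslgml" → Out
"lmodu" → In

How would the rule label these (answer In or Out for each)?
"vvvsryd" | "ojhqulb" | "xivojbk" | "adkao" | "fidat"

Out, In, In, In, In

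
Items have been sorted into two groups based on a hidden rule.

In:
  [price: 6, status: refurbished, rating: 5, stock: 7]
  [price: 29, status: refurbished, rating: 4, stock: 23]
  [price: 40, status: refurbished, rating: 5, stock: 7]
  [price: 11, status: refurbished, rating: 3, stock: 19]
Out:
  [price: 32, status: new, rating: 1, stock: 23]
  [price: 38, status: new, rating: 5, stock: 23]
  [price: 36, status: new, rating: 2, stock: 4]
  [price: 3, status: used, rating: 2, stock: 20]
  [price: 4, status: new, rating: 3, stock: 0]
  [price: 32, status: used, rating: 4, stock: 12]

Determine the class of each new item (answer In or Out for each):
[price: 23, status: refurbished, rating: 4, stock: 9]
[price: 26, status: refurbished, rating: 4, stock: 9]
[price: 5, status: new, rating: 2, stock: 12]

In, In, Out

Every 'In' example satisfies: status is refurbished. None of the 'Out' examples do.
[price: 23, status: refurbished, rating: 4, stock: 9]: status is refurbished, meets the rule → In.
[price: 26, status: refurbished, rating: 4, stock: 9]: status is refurbished, meets the rule → In.
[price: 5, status: new, rating: 2, stock: 12]: status is new, fails the rule → Out.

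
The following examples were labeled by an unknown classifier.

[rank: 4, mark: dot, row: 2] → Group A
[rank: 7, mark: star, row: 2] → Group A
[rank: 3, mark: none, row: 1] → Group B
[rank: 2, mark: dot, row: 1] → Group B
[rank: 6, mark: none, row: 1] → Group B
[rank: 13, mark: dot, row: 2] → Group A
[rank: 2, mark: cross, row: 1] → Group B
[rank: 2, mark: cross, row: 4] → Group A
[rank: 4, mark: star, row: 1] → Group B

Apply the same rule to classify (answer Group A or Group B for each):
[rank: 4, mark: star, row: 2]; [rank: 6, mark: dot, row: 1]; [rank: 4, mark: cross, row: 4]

Group A, Group B, Group A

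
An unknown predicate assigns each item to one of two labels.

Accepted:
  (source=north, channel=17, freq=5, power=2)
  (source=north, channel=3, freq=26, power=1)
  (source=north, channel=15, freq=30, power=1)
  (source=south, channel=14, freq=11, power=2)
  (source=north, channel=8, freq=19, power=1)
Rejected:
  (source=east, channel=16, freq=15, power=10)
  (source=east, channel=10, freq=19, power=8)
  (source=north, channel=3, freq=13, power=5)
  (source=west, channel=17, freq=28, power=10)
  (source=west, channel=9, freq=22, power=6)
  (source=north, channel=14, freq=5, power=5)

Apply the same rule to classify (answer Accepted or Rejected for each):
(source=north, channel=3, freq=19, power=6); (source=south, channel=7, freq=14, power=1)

Rejected, Accepted

All 'Accepted' examples share one property — power ≤ 2 — and every 'Rejected' example lacks it.
(source=north, channel=3, freq=19, power=6) — power = 6, hence Rejected. (source=south, channel=7, freq=14, power=1) — power = 1, hence Accepted.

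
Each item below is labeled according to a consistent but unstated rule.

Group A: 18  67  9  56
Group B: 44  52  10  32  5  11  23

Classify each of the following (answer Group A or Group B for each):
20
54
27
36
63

Group B, Group A, Group A, Group A, Group A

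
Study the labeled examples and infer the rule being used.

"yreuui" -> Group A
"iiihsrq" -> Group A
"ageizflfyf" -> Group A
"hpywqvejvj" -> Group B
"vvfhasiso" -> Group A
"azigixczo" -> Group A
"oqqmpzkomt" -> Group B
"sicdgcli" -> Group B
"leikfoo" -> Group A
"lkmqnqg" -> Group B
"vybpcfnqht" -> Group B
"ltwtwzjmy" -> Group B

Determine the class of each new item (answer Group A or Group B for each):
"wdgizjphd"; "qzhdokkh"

Group B, Group B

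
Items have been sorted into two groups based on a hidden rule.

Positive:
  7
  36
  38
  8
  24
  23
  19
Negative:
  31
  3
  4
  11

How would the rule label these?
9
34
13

Positive, Positive, Negative

All 'Positive' examples share one property — digit sum ≥ 5 — and every 'Negative' example lacks it.
9 — digit sum 9, hence Positive.
34 — digit sum 3+4 = 7, hence Positive.
13 — digit sum 1+3 = 4, hence Negative.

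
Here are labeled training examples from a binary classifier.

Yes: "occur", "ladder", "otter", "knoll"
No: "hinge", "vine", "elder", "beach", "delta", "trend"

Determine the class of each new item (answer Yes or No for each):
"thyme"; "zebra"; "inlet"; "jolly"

'Yes' ⟺ has a double letter.
"thyme": no doubled letter — doesn't qualify, so No.
"zebra": no doubled letter — doesn't qualify, so No.
"inlet": no doubled letter — doesn't qualify, so No.
"jolly": 'll' doubled — matches, so Yes.

No, No, No, Yes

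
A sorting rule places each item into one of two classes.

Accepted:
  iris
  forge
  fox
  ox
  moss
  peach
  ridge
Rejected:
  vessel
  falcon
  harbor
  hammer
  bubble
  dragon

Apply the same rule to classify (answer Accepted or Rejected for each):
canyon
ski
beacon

Rejected, Accepted, Rejected

The distinguishing property — length ≤ 5 — holds for all the 'Accepted' cases and none of the 'Rejected' cases.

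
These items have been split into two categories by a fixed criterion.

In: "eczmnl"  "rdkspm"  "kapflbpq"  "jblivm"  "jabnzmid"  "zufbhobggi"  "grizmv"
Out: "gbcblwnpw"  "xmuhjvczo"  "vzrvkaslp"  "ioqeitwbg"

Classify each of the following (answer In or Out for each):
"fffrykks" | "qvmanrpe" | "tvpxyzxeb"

A rule that fits every label: even length — true of each 'In' example, false of each 'Out' one.
"fffrykks" → length 8 → In.
"qvmanrpe" → length 8 → In.
"tvpxyzxeb" → length 9 → Out.

In, In, Out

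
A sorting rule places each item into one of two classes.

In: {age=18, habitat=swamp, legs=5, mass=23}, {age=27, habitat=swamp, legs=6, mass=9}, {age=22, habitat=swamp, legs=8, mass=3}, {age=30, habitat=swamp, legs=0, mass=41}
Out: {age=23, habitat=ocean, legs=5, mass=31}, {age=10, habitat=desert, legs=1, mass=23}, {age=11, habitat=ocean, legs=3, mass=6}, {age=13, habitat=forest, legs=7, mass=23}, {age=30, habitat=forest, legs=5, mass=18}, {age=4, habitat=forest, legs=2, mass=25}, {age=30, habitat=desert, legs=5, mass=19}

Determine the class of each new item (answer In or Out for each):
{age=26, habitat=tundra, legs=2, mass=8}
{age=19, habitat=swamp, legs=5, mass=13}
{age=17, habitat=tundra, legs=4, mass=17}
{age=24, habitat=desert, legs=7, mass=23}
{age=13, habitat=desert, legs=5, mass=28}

Out, In, Out, Out, Out

Every 'In' example satisfies: habitat is swamp. None of the 'Out' examples do.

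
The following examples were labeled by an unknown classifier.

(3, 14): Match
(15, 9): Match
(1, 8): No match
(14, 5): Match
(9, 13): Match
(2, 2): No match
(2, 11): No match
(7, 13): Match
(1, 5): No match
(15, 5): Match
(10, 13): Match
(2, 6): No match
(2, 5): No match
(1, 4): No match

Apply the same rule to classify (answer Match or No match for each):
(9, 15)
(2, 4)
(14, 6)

The rule appears to be: sum ≥ 17.
(9, 15): 9+15 = 24 — passes, so Match.
(2, 4): 2+4 = 6 — fails this test, so No match.
(14, 6): 14+6 = 20 — passes, so Match.

Match, No match, Match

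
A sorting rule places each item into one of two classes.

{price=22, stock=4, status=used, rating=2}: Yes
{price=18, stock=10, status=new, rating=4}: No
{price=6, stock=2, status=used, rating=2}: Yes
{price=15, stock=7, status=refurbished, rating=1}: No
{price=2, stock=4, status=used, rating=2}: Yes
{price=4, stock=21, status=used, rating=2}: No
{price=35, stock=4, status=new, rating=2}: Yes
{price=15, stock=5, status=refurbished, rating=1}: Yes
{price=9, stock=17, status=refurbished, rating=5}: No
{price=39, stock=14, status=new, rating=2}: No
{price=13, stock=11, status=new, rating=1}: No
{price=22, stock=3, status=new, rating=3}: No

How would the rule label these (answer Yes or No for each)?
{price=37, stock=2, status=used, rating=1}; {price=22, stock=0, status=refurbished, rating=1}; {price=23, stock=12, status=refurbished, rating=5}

'Yes' ⟺ rating ≤ 2 AND stock ≤ 5.
{price=37, stock=2, status=used, rating=1} → rating = 1, stock = 2 → Yes.
{price=22, stock=0, status=refurbished, rating=1} → rating = 1, stock = 0 → Yes.
{price=23, stock=12, status=refurbished, rating=5} → rating = 5, stock = 12 → No.

Yes, Yes, No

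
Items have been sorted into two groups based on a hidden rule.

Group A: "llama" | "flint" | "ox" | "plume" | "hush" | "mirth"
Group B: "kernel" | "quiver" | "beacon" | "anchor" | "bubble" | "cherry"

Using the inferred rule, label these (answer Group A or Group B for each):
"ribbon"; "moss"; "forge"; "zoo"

The classifier is using: length ≤ 5.
Group B: "ribbon", since length 6. Group A: "moss", since length 4. Group A: "forge", since length 5. Group A: "zoo", since length 3.

Group B, Group A, Group A, Group A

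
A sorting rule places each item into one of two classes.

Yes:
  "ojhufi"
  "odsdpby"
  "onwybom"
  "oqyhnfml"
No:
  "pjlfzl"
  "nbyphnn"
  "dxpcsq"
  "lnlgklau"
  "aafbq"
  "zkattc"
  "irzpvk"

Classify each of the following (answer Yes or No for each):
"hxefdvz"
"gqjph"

No, No

The distinguishing property — contains 'o' — holds for all the 'Yes' cases and none of the 'No' cases.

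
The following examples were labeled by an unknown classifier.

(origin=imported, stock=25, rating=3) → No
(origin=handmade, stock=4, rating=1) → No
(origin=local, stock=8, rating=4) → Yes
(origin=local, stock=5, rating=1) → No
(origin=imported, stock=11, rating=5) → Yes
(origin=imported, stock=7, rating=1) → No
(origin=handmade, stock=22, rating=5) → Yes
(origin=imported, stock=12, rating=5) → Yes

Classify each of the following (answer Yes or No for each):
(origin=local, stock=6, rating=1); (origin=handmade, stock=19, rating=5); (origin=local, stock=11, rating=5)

No, Yes, Yes

One predicate separates the groups cleanly: rating ≥ 4.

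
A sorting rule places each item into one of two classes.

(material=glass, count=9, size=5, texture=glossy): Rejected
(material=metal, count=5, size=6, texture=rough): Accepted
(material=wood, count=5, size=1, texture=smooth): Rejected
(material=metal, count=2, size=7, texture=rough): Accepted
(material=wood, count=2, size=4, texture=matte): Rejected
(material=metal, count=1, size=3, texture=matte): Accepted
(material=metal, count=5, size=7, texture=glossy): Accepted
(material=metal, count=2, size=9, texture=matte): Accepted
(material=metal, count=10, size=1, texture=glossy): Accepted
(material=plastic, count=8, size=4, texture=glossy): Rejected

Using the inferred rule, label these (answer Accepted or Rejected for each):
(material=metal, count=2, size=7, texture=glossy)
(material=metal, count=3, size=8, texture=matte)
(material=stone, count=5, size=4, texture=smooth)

Accepted, Accepted, Rejected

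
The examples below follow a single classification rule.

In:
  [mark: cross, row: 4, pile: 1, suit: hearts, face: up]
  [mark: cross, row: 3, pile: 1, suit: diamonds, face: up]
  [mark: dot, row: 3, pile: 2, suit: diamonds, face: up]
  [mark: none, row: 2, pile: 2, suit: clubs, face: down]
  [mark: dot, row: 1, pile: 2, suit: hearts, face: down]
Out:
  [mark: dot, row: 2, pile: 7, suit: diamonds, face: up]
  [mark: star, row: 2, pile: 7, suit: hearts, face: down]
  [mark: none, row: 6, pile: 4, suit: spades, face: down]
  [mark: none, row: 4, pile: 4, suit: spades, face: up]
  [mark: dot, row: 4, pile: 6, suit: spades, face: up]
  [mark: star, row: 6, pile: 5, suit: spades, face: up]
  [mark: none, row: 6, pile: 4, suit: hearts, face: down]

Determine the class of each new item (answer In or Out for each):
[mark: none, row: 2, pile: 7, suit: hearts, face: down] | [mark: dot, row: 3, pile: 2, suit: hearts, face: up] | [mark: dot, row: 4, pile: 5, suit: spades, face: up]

The common property of the 'In' items is: pile ≤ 2. No 'Out' item has it.

Out, In, Out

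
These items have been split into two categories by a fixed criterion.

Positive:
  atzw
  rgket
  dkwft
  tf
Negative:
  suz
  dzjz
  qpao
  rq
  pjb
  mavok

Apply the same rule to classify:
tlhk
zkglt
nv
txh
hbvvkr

Positive, Positive, Negative, Positive, Negative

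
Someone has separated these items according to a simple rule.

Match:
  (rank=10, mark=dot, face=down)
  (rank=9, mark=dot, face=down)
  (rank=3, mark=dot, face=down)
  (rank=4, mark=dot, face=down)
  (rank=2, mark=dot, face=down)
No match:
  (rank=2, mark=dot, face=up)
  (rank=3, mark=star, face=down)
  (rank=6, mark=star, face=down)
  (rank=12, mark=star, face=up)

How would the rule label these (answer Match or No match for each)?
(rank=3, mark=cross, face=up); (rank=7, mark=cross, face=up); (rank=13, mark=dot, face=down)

Rule: face is down AND mark is dot. This holds for each 'Match' example and fails for each 'No match' one.
(rank=3, mark=cross, face=up): face is up, mark is cross — does not pass, so No match. (rank=7, mark=cross, face=up): face is up, mark is cross — does not pass, so No match. (rank=13, mark=dot, face=down): face is down, mark is dot — checks out, so Match.

No match, No match, Match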